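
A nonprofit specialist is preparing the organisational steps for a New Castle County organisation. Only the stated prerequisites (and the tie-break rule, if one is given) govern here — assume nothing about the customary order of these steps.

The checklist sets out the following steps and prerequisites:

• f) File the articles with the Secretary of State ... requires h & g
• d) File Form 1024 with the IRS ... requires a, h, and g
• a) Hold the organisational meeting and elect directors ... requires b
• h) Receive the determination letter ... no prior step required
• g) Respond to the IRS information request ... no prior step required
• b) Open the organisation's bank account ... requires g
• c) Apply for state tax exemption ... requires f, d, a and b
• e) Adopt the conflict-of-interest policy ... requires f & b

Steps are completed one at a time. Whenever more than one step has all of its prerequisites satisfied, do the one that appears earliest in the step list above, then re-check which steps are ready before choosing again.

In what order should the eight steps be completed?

Nothing is required for h and g. h is listed earlier → h first.
g is the only step now ready → g.
Ready: f and b. f is listed earlier → f.
Next only b has its prerequisites met → b.
Now a and e have their prerequisites met. a is listed earlier, so a next.
Now d and e have their prerequisites met. d is listed earlier, so d next.
c and e are both available; c is listed earlier → c.
e needed f and b, now all done → e.

h g f b a d c e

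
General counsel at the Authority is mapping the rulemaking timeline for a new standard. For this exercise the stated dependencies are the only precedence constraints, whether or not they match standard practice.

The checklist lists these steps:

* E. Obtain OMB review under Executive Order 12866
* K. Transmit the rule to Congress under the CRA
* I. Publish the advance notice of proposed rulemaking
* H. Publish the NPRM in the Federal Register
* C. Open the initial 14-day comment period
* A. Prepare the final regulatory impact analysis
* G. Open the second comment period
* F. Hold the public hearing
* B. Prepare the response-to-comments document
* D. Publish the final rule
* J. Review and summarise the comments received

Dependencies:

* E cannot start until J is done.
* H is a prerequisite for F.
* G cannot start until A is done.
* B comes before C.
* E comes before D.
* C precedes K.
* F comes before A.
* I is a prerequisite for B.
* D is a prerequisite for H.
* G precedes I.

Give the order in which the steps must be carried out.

Only J has no prerequisites, so it is first.
E is the only step now ready → E.
D needed E, now all done → D.
H needed D, now all done → H.
F needed H, now all done → F.
That leaves A as the only ready step → A.
G needed A, now all done → G.
Next only I has its prerequisites met → I.
B needed I, now all done → B.
C is the only step now ready → C.
That leaves K as the only ready step → K.

J → E → D → H → F → A → G → I → B → C → K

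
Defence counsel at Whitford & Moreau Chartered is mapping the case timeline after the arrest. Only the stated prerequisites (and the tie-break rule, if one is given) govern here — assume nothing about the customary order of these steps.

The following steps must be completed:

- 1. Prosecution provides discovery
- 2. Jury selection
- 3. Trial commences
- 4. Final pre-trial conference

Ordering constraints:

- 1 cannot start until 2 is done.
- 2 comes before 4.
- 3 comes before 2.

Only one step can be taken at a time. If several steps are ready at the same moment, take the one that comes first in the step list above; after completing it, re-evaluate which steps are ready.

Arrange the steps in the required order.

3 → 2 → 1 → 4

3 is the only step with nothing outstanding, so it goes first.
2 needed 3, now all done → 2.
Now 1 and 4 have their prerequisites met. 1 is listed earlier, so 1 next.
4 needed 2, now all done → 4.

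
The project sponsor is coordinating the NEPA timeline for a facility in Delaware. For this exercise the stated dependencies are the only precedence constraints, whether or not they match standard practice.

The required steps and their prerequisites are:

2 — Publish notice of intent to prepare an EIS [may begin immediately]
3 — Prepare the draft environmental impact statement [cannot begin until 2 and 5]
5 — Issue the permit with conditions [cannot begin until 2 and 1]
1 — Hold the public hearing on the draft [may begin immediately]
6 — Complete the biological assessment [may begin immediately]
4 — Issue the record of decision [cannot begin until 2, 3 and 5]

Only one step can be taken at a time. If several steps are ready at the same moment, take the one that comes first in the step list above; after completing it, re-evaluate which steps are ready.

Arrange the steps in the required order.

2, 1, 5, 3, 6, 4

Nothing is required for 2, 1 and 6. 2 is listed earlier → 2 first.
Ready: 1 and 6. 1 is listed earlier → 1.
Now 5 and 6 have their prerequisites met. 5 is listed earlier, so 5 next.
Now 3 and 6 have their prerequisites met. 3 is listed earlier, so 3 next.
4 now also ready, so the ready set is {6, 4}; 6 is listed earlier → 6.
Next only 4 has its prerequisites met → 4.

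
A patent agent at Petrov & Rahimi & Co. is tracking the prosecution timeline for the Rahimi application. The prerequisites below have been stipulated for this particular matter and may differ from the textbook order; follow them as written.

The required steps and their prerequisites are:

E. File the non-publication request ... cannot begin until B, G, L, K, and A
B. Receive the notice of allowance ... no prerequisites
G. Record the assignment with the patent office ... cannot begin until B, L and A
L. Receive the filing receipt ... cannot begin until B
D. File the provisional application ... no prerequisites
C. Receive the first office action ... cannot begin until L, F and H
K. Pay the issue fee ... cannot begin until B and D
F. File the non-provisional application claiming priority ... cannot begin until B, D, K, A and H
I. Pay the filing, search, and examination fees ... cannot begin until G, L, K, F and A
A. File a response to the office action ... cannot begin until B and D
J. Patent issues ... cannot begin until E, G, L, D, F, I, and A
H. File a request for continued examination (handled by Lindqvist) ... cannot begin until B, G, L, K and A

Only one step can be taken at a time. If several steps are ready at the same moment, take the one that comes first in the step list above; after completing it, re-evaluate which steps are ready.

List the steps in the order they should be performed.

B → L → D → K → A → G → E → H → F → C → I → J

B and D have no prerequisites; B is listed earlier, so B is first.
L now also ready, so the ready set is {L, D}; L is listed earlier → L.
Next only D has its prerequisites met → D.
K and A are both available; K is listed earlier → K.
A is the only step now ready → A.
Next only G has its prerequisites met → G.
Ready: E and H. E is listed earlier → E.
H needed B, G, L, K and A, now all done → H.
Next only F has its prerequisites met → F.
C and I are both available; C is listed earlier → C.
I needed G, L, K, F and A, now all done → I.
J is the only step now ready → J.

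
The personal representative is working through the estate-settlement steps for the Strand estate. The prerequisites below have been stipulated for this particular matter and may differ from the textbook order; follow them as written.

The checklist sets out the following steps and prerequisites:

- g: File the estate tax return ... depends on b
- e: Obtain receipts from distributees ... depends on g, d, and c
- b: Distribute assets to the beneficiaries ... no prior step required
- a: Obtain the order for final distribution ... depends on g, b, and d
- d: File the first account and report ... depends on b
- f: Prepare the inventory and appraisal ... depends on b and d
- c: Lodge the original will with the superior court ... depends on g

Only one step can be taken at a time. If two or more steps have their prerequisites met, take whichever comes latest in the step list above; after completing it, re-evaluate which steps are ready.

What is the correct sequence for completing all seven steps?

b d f g c a e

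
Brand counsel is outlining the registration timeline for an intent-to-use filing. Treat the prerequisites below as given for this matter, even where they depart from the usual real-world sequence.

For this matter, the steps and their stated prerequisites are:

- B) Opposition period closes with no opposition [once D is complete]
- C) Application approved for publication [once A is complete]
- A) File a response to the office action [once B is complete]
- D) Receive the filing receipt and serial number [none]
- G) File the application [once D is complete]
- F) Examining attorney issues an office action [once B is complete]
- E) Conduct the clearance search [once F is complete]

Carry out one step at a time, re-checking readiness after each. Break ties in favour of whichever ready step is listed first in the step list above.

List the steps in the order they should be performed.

D, B, A, C, G, F, E

Only D has no prerequisites, so it is first.
Now B and G have their prerequisites met. B is listed earlier, so B next.
A and F now also ready, so the ready set is {A, G, F}; A is listed earlier → A.
C now also ready, so the ready set is {C, G, F}; C is listed earlier → C.
Now G and F have their prerequisites met. G is listed earlier, so G next.
F needed B, now all done → F.
E needed F, now all done → E.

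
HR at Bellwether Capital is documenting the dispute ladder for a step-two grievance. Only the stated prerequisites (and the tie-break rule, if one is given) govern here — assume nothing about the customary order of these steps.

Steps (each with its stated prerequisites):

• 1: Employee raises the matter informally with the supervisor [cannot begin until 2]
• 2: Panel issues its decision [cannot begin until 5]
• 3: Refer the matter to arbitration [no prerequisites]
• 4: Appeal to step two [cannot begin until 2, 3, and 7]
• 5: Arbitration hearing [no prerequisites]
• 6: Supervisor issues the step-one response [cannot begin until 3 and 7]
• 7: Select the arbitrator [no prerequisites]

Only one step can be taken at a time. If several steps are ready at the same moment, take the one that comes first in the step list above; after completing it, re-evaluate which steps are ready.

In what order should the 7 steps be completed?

Nothing is required for 3, 5 and 7. 3 is listed earlier → 3 first.
Now 5 and 7 have their prerequisites met. 5 is listed earlier, so 5 next.
2 and 7 are both available; 2 is listed earlier → 2.
Now 1 and 7 have their prerequisites met. 1 is listed earlier, so 1 next.
Next only 7 has its prerequisites met → 7.
Now 4 and 6 have their prerequisites met. 4 is listed earlier, so 4 next.
Next only 6 has its prerequisites met → 6.

3, 5, 2, 1, 7, 4, 6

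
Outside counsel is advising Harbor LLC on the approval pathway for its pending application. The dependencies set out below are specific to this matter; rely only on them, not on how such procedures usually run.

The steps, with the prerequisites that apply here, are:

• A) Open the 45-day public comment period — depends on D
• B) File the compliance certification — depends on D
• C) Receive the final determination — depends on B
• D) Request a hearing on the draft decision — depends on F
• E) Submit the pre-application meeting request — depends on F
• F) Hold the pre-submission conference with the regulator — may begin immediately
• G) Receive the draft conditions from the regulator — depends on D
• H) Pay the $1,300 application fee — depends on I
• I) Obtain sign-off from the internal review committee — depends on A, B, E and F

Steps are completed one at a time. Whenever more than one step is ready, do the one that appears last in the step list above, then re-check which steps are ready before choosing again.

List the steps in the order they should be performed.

F has no prerequisites → F first.
E and D are both available; E is listed later → E.
D needed F, now all done → D.
G, B and A are all available; G is listed later → G.
B and A are both available; B is listed later → B.
Ready: C and A. C is listed later → C.
That leaves A as the only ready step → A.
I needed F, E, B and A, now all done → I.
That leaves H as the only ready step → H.

F → E → D → G → B → C → A → I → H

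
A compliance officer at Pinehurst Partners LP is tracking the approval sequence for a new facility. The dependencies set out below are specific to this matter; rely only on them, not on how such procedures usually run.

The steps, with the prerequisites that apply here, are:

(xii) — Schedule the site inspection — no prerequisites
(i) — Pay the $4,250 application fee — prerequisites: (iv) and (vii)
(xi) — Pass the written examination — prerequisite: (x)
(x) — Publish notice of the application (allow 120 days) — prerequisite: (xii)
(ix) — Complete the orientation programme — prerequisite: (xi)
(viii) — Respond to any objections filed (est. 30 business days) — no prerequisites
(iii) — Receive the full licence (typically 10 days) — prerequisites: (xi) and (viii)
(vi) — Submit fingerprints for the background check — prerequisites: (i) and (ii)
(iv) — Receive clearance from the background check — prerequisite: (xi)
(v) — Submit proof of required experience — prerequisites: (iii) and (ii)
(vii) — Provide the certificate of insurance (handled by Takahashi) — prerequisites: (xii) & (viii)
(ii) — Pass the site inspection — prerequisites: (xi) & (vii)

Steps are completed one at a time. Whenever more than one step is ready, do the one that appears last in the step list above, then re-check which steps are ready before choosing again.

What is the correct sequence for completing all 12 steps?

(viii) and (xii) have no prerequisites; (viii) is listed later, so (viii) is first.
Next only (xii) has its prerequisites met → (xii).
Now (vii) and (x) have their prerequisites met. (vii) is listed later, so (vii) next.
Next only (x) has its prerequisites met → (x).
(xi) is the only step now ready → (xi).
Ready: (ii), (iv), (iii) and (ix). (ii) is listed later → (ii).
Ready: (iv), (iii) and (ix). (iv) is listed later → (iv).
(i) now also ready, so the ready set is {(iii), (ix), (i)}; (iii) is listed later → (iii).
(v) now also ready, so the ready set is {(v), (ix), (i)}; (v) is listed later → (v).
Now (ix) and (i) have their prerequisites met. (ix) is listed later, so (ix) next.
(i) needed (vii) and (iv), now all done → (i).
(vi) is the only step now ready → (vi).

(viii), (xii), (vii), (x), (xi), (ii), (iv), (iii), (v), (ix), (i), (vi)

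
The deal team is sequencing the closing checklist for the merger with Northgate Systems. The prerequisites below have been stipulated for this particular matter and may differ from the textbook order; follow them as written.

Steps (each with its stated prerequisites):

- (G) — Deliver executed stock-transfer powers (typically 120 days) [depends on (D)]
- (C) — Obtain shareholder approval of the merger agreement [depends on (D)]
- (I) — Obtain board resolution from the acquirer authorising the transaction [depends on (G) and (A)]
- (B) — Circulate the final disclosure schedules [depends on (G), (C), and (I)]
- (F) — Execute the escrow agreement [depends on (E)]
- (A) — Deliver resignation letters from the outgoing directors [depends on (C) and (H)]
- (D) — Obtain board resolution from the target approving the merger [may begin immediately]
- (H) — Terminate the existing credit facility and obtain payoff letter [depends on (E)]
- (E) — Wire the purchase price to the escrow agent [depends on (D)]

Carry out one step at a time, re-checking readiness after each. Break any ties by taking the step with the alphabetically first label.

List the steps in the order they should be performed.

(D), (C), (E), (F), (G), (H), (A), (I), (B)

(D) has no prerequisites → (D) first.
(C), (E) and (G) are all available; (C) has the earlier label → (C).
Now (E) and (G) have their prerequisites met. (E) has the earlier label, so (E) next.
(F) and (H) now also ready, so the ready set is {(F), (G), (H)}; (F) has the earlier label → (F).
Now (G) and (H) have their prerequisites met. (G) has the earlier label, so (G) next.
That leaves (H) as the only ready step → (H).
(A) is the only step now ready → (A).
(I) needed (A) and (G), now all done → (I).
That leaves (B) as the only ready step → (B).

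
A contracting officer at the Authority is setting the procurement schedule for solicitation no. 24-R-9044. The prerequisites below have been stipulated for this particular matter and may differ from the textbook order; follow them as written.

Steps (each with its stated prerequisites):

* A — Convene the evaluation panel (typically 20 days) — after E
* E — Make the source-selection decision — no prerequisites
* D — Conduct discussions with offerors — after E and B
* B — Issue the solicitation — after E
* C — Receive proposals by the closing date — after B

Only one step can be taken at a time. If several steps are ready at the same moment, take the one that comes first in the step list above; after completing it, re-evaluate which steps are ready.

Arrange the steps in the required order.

E A B D C

E is the only step with nothing outstanding, so it goes first.
Now A and B have their prerequisites met. A is listed earlier, so A next.
B needed E, now all done → B.
D and C are both available; D is listed earlier → D.
C needed B, now all done → C.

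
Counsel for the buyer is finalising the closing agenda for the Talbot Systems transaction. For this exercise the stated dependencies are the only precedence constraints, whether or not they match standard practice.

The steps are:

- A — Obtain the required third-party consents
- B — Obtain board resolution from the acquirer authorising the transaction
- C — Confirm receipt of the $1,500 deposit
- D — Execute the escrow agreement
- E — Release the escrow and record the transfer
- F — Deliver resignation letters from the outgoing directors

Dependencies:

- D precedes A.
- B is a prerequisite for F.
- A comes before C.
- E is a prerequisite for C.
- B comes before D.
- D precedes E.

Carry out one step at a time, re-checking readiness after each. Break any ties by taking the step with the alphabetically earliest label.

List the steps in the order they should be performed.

B D A E C F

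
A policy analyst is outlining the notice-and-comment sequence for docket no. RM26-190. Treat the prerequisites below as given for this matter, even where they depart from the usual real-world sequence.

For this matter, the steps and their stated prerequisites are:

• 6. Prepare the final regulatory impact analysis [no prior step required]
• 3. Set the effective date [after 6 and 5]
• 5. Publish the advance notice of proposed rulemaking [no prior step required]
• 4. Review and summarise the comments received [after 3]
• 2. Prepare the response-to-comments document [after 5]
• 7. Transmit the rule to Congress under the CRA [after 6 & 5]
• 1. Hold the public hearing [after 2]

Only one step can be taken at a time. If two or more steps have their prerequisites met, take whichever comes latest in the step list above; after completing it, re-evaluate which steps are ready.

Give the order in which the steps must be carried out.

5 and 6 have no prerequisites; 5 is listed later, so 5 is first.
2 now also ready, so the ready set is {2, 6}; 2 is listed later → 2.
1 now also ready, so the ready set is {1, 6}; 1 is listed later → 1.
6 is the only step now ready → 6.
7 and 3 are both available; 7 is listed later → 7.
Next only 3 has its prerequisites met → 3.
4 is the only step now ready → 4.

5, 2, 1, 6, 7, 3, 4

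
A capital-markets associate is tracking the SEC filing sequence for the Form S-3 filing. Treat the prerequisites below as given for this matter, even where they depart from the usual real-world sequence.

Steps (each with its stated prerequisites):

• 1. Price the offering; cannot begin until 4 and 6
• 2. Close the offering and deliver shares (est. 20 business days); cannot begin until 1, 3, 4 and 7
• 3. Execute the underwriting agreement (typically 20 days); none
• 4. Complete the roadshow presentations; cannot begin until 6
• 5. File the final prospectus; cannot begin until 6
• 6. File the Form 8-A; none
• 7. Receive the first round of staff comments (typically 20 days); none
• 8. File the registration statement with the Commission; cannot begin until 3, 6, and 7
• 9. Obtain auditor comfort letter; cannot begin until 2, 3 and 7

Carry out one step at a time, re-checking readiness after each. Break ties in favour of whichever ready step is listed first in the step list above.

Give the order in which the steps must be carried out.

3 6 4 1 5 7 2 8 9

3, 6 and 7 have no prerequisites; 3 is listed earlier, so 3 is first.
Now 6 and 7 have their prerequisites met. 6 is listed earlier, so 6 next.
Now 4, 5 and 7 have their prerequisites met. 4 is listed earlier, so 4 next.
1, 5 and 7 are all available; 1 is listed earlier → 1.
Ready: 5 and 7. 5 is listed earlier → 5.
7 is the only step now ready → 7.
2 and 8 are both available; 2 is listed earlier → 2.
8 and 9 are both available; 8 is listed earlier → 8.
9 needed 2, 3 and 7, now all done → 9.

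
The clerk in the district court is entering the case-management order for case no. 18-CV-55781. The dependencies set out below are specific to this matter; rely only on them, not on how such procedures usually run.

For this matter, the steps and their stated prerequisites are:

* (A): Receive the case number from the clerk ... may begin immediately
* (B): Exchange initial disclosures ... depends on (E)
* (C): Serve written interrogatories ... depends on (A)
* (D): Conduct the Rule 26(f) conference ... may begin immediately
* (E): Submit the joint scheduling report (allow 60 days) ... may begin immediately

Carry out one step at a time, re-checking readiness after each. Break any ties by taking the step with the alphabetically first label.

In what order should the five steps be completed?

(A), (D) and (E) have no prerequisites; (A) has the earlier label, so (A) is first.
(C), (D) and (E) are all available; (C) has the earlier label → (C).
Now (D) and (E) have their prerequisites met. (D) has the earlier label, so (D) next.
Next only (E) has its prerequisites met → (E).
(B) is the only step now ready → (B).

(A) → (C) → (D) → (E) → (B)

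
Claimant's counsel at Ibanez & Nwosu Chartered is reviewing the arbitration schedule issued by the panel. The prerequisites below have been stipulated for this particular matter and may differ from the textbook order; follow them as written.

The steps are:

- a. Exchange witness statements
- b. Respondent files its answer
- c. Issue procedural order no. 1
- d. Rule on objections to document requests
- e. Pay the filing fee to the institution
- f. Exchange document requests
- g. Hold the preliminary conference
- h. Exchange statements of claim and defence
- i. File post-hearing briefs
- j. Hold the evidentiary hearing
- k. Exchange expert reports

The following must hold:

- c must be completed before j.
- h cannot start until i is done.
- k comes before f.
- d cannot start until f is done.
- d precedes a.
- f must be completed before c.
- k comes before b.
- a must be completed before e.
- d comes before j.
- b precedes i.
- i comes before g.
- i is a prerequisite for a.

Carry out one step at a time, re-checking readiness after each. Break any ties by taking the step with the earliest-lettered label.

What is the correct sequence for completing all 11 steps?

Only k has no prerequisites, so it is first.
Now b and f have their prerequisites met. b has the earlier label, so b next.
f and i are both available; f has the earlier label → f.
Ready: c, d and i. c has the earlier label → c.
d and i are both available; d has the earlier label → d.
j now also ready, so the ready set is {i, j}; i has the earlier label → i.
a, g, h and j are all available; a has the earlier label → a.
Ready: e, g, h and j. e has the earlier label → e.
Ready: g, h and j. g has the earlier label → g.
Now h and j have their prerequisites met. h has the earlier label, so h next.
Next only j has its prerequisites met → j.

k, b, f, c, d, i, a, e, g, h, j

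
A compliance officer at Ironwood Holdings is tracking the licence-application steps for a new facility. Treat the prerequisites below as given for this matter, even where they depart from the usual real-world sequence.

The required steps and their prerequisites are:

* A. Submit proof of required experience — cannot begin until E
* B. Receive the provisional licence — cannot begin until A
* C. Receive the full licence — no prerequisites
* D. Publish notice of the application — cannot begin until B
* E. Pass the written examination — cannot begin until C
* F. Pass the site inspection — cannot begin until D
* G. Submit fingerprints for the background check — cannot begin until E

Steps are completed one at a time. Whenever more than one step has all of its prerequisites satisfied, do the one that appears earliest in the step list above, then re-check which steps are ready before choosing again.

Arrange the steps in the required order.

C E A B D F G

C is the only step with nothing outstanding, so it goes first.
E needed C, now all done → E.
A and G are both available; A is listed earlier → A.
Now B and G have their prerequisites met. B is listed earlier, so B next.
Ready: D and G. D is listed earlier → D.
F now also ready, so the ready set is {F, G}; F is listed earlier → F.
Next only G has its prerequisites met → G.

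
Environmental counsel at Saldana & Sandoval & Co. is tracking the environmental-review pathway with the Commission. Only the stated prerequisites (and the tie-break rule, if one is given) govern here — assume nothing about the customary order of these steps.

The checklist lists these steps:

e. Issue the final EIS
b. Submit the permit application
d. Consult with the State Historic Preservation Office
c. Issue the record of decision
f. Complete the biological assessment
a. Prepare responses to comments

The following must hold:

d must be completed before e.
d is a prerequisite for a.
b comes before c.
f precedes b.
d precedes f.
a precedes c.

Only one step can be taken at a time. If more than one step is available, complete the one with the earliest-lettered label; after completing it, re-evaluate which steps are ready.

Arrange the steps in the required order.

d, a, e, f, b, c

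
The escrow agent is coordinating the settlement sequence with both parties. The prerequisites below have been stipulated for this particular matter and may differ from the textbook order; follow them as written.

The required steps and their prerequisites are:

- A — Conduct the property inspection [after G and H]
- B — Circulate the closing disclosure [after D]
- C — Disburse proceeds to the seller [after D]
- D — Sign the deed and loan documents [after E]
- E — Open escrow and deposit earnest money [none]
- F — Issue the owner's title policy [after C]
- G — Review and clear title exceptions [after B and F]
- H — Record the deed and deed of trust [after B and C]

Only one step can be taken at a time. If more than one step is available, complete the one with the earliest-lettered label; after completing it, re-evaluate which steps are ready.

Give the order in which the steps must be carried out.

E → D → B → C → F → G → H → A

E has no prerequisites → E first.
D is the only step now ready → D.
Now B and C have their prerequisites met. B has the earlier label, so B next.
C is the only step now ready → C.
Ready: F and H. F has the earlier label → F.
G and H are both available; G has the earlier label → G.
H needed B and C, now all done → H.
A is the only step now ready → A.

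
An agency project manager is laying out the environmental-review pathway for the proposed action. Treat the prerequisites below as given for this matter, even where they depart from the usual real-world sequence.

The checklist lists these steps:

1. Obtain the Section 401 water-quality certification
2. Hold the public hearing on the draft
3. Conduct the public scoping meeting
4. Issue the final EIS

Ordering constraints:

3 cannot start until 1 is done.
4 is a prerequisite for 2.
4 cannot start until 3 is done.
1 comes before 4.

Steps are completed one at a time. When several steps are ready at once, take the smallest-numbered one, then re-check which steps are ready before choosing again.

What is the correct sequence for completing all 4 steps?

1 is the only step with nothing outstanding, so it goes first.
Next only 3 has its prerequisites met → 3.
4 needed 1 and 3, now all done → 4.
2 needed 4, now all done → 2.

1 3 4 2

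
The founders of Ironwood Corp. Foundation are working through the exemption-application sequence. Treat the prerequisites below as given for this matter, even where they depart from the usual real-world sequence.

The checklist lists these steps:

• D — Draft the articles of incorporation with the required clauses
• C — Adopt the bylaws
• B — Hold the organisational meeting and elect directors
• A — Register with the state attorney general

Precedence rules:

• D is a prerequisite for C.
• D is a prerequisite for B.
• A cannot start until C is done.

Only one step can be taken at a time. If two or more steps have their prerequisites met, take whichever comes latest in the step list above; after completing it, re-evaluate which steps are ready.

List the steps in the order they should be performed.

Only D has no prerequisites, so it is first.
Ready: B and C. B is listed later → B.
That leaves C as the only ready step → C.
A needed C, now all done → A.

D → B → C → A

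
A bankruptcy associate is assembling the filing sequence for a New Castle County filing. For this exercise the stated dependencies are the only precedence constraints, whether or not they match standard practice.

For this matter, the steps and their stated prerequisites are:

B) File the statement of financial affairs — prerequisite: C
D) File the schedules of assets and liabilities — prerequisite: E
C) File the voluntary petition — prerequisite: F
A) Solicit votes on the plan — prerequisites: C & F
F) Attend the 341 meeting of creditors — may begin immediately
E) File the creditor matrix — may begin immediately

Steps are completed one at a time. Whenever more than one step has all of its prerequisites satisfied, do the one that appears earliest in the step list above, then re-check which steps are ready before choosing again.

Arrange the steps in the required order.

F → C → B → A → E → D

Nothing is required for F and E. F is listed earlier → F first.
Ready: C and E. C is listed earlier → C.
Now B, A and E have their prerequisites met. B is listed earlier, so B next.
Ready: A and E. A is listed earlier → A.
E is the only step now ready → E.
Next only D has its prerequisites met → D.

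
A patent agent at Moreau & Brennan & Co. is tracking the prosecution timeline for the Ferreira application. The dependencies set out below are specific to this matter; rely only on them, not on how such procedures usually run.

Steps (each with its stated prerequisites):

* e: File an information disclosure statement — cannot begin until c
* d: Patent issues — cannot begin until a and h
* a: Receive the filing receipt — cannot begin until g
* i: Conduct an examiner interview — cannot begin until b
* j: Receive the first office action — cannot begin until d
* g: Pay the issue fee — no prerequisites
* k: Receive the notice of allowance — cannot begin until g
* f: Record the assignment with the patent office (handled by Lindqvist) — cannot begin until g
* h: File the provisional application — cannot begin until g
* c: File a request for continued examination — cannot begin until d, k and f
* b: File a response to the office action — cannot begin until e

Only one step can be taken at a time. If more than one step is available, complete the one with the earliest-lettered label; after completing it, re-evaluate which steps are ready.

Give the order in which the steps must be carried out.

g, a, f, h, d, j, k, c, e, b, i

g has no prerequisites → g first.
Now a, f, h and k have their prerequisites met. a has the earlier label, so a next.
f, h and k are all available; f has the earlier label → f.
Ready: h and k. h has the earlier label → h.
Ready: d and k. d has the earlier label → d.
j and k are both available; j has the earlier label → j.
That leaves k as the only ready step → k.
That leaves c as the only ready step → c.
e is the only step now ready → e.
Next only b has its prerequisites met → b.
That leaves i as the only ready step → i.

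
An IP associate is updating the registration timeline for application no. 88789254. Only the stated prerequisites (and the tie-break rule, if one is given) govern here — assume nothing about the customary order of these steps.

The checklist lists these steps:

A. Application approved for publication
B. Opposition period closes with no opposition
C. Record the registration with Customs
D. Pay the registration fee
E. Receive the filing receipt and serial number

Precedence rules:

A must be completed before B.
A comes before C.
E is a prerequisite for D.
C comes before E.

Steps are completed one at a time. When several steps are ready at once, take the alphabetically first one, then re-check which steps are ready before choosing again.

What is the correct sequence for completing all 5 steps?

A is the only step with nothing outstanding, so it goes first.
Now B and C have their prerequisites met. B has the earlier label, so B next.
C is the only step now ready → C.
Next only E has its prerequisites met → E.
D is the only step now ready → D.

A → B → C → E → D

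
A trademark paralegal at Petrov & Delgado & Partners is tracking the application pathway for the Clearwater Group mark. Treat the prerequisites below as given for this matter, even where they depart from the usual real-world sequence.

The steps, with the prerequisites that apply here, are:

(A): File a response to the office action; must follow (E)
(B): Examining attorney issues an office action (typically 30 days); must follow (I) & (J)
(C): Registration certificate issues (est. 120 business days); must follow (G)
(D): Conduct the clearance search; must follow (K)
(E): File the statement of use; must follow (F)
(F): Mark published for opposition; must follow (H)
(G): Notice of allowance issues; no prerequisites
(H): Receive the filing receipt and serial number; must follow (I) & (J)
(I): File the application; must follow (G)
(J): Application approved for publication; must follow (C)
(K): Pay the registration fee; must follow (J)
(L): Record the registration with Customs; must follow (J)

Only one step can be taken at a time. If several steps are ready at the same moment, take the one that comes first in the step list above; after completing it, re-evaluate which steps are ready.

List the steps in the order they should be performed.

(G) → (C) → (I) → (J) → (B) → (H) → (F) → (E) → (A) → (K) → (D) → (L)

(G) has no prerequisites → (G) first.
Now (C) and (I) have their prerequisites met. (C) is listed earlier, so (C) next.
(I) and (J) are both available; (I) is listed earlier → (I).
(J) needed (C), now all done → (J).
(B), (H), (K) and (L) are all available; (B) is listed earlier → (B).
Ready: (H), (K) and (L). (H) is listed earlier → (H).
(F) now also ready, so the ready set is {(F), (K), (L)}; (F) is listed earlier → (F).
Ready: (E), (K) and (L). (E) is listed earlier → (E).
(A) now also ready, so the ready set is {(A), (K), (L)}; (A) is listed earlier → (A).
Now (K) and (L) have their prerequisites met. (K) is listed earlier, so (K) next.
(D) now also ready, so the ready set is {(D), (L)}; (D) is listed earlier → (D).
(L) is the only step now ready → (L).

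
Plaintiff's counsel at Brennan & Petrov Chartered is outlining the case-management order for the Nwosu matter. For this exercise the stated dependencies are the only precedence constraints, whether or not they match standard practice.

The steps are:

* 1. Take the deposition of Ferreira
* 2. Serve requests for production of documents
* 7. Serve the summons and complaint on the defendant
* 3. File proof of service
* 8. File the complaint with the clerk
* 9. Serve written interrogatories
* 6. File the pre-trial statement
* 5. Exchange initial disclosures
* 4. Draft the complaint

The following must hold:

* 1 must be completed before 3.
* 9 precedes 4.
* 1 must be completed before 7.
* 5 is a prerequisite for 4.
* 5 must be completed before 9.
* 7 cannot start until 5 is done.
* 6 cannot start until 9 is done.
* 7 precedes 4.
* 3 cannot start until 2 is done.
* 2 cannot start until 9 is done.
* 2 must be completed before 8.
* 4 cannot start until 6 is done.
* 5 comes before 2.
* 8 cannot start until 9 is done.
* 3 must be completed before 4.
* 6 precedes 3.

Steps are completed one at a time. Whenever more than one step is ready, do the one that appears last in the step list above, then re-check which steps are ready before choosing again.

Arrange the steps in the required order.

5, 9, 6, 2, 8, 1, 3, 7, 4

Nothing is required for 5 and 1. 5 is listed later → 5 first.
Now 9 and 1 have their prerequisites met. 9 is listed later, so 9 next.
Now 6, 2 and 1 have their prerequisites met. 6 is listed later, so 6 next.
2 and 1 are both available; 2 is listed later → 2.
8 and 1 are both available; 8 is listed later → 8.
1 is the only step now ready → 1.
Now 3 and 7 have their prerequisites met. 3 is listed later, so 3 next.
Next only 7 has its prerequisites met → 7.
Next only 4 has its prerequisites met → 4.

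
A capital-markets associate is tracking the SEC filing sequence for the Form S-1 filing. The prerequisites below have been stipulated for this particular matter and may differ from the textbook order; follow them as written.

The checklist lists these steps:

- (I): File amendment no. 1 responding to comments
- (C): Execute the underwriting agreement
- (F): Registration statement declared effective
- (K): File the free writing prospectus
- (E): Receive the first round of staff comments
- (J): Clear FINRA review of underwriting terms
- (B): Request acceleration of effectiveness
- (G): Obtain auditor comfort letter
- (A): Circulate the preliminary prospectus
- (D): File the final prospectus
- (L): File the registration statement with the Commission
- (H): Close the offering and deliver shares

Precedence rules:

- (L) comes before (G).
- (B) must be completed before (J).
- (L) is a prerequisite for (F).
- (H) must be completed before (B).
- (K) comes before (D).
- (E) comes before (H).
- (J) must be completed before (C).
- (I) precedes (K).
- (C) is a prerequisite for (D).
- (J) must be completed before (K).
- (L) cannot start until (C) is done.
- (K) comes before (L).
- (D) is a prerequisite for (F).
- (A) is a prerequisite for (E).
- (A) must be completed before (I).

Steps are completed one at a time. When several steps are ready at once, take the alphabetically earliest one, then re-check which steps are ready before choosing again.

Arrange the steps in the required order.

(A), (E), (H), (B), (I), (J), (C), (K), (D), (L), (F), (G)

(A) has no prerequisites → (A) first.
Now (E) and (I) have their prerequisites met. (E) has the earlier label, so (E) next.
(H) and (I) are both available; (H) has the earlier label → (H).
(B) and (I) are both available; (B) has the earlier label → (B).
Ready: (I) and (J). (I) has the earlier label → (I).
(J) needed (B), now all done → (J).
Ready: (C) and (K). (C) has the earlier label → (C).
(K) needed (I) and (J), now all done → (K).
Ready: (D) and (L). (D) has the earlier label → (D).
(L) needed (C) and (K), now all done → (L).
(F) and (G) are both available; (F) has the earlier label → (F).
Next only (G) has its prerequisites met → (G).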